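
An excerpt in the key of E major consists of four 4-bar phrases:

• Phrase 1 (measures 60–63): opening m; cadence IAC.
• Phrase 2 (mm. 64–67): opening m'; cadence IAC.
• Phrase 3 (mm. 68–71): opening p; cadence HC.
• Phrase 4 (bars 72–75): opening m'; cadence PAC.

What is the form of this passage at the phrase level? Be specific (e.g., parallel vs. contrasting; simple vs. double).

contrasting double period

Four phrases in two halves: the first half (measures 60–67) ends with an imperfect authentic cadence, the second (mm. 68–75) with a perfect authentic cadence — a large antecedent–consequent pair, i.e. a double period.
Phrase 3 begins with different material from phrase 1, making it contrasting.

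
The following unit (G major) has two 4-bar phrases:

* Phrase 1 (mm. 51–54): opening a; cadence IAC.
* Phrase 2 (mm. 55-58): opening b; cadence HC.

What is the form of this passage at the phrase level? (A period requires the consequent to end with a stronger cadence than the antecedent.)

phrase group

The second phrase closes with a half cadence, which is not stronger than the first phrase's imperfect authentic cadence; without a weak→strong cadential pair there is no antecedent–consequent relationship, so this is a phrase group rather than a period.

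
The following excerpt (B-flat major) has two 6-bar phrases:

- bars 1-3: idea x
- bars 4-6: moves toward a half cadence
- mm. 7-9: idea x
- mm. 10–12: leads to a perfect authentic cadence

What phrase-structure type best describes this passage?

parallel period

Phrase 1 ends with a half cadence (weaker) and phrase 2 with a perfect authentic cadence (stronger): antecedent + consequent = a period.
The two phrases open with the same material (x / x), so the period is parallel.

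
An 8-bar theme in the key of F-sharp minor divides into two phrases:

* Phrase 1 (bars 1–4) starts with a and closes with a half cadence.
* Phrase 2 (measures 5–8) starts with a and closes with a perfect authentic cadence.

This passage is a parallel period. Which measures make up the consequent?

The antecedent is the phrase ending with the weaker cadence (half cadence, phrase 1) and the consequent the one ending more conclusively (perfect authentic cadence, phrase 2); the consequent is mm. 5–8.

measures 5–8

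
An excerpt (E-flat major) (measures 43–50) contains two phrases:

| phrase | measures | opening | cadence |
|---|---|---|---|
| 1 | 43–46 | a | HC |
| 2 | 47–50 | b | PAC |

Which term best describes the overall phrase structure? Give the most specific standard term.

contrasting period

Phrase 1 ends with a half cadence (weaker) and phrase 2 with a perfect authentic cadence (stronger): antecedent + consequent = a period.
The two phrases open with different material (a / b), so the period is contrasting.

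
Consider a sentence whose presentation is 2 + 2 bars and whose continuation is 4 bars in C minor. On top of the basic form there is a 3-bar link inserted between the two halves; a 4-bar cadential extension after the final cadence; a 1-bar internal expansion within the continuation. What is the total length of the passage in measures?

Basic sentence: 2 + 2 + 4 = 8 bars.
8 (basic form) + 3 (link) + 4 (cadential extension) + 1 (internal expansion) = 16.

16 measures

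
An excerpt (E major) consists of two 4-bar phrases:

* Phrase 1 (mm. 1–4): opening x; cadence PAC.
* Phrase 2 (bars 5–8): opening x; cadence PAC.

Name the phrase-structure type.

repeated phrase

Both phrases have the same opening (x) and the same cadence (perfect authentic cadence): the second is a restatement, not a consequent, so this is a repeated phrase rather than a period.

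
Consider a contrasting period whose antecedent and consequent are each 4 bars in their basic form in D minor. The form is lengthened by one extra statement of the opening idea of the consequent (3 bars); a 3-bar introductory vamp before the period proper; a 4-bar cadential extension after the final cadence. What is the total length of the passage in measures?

Basic contrasting period: 4 + 4 = 8 bars.
8 (basic form) + 3 (extra statement) + 3 (introduction) + 4 (cadential extension) = 18.

18 measures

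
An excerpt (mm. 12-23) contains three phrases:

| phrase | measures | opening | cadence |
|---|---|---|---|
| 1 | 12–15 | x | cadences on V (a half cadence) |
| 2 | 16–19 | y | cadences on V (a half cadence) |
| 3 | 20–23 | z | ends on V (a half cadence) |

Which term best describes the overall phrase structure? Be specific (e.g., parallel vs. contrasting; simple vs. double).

phrase group

The final phrase closes with a half cadence, which is not stronger than the preceding half cadence; the 3 phrases lack an overall antecedent–consequent design and so form a phrase group.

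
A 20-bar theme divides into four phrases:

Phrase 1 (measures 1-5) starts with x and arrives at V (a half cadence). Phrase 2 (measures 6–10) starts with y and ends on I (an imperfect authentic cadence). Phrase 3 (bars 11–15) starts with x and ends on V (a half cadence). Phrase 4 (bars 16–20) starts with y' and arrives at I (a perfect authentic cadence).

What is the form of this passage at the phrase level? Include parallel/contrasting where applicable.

parallel double period

Four phrases in two halves: the first half (bars 1–10) ends with an imperfect authentic cadence, the second (bars 11-20) with a perfect authentic cadence — a large antecedent–consequent pair, i.e. a double period.
Phrase 3 begins with the same material as phrase 1, making it parallel.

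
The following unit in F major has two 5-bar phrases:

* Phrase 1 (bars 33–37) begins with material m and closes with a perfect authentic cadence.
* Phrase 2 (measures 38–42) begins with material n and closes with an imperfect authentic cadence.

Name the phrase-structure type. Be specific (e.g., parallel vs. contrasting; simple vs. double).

The second phrase closes with an imperfect authentic cadence, which is not stronger than the first phrase's perfect authentic cadence; without a weak→strong cadential pair there is no antecedent–consequent relationship, so this is a phrase group rather than a period.

phrase group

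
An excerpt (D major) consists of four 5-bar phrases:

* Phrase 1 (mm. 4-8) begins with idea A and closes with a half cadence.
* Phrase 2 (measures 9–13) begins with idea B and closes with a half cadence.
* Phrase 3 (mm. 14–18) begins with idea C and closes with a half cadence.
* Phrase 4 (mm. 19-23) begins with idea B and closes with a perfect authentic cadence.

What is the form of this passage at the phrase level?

contrasting double period

Four phrases in two halves: the first half (mm. 4–13) ends with a half cadence, the second (measures 14–23) with a perfect authentic cadence — a large antecedent–consequent pair, i.e. a double period.
Phrase 3 begins with different material from phrase 1, making it contrasting.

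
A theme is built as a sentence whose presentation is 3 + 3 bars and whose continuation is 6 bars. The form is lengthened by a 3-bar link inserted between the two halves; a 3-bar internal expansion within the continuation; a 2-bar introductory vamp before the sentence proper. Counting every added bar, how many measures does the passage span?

20 measures

Basic sentence: 3 + 3 + 6 = 12 bars.
12 (basic form) + 3 (link) + 3 (internal expansion) + 2 (introduction) = 20.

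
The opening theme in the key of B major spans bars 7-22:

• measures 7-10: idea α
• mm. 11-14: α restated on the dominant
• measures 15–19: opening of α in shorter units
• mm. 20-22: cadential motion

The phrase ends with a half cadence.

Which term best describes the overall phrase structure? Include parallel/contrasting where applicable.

Basic idea (mm. 7-10) + its repetition (measures 11-14) form the presentation; fragmentation and cadence (mm. 15–22) form the continuation — the 16-bar whole is a sentence.

sentence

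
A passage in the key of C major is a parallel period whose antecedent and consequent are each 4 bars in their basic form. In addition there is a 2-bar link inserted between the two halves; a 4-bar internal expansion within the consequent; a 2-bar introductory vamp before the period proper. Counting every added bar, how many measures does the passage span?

Basic parallel period: 4 + 4 = 8 bars.
8 (basic form) + 2 (link) + 4 (internal expansion) + 2 (introduction) = 16.

16 measures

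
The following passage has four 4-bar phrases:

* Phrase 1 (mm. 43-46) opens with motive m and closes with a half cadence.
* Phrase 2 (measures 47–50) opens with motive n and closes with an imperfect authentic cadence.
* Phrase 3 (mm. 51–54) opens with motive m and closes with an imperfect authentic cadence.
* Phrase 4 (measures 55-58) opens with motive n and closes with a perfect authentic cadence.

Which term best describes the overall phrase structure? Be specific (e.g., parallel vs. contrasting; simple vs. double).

parallel double period

Four phrases in two halves: the first half (mm. 43-50) ends with an imperfect authentic cadence, the second (mm. 51–58) with a perfect authentic cadence — a large antecedent–consequent pair, i.e. a double period.
Phrase 3 begins with the same material as phrase 1, making it parallel.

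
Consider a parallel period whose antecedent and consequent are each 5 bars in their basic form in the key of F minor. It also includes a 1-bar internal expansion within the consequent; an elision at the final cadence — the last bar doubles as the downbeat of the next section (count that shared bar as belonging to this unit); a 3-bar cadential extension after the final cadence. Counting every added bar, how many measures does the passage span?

14 measures

Basic parallel period: 5 + 5 = 10 bars.
10 (basic form) + 1 (internal expansion) + 3 (cadential extension) = 14.
The elision shares a bar with the next section but does not change this unit's count.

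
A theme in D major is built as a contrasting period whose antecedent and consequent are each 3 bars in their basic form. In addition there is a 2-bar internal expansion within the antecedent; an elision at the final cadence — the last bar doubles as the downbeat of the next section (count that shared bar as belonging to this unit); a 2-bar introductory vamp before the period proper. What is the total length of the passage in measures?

10 measures

Basic contrasting period: 3 + 3 = 6 bars.
6 (basic form) + 2 (internal expansion) + 2 (introduction) = 10.
The elision shares a bar with the next section but does not change this unit's count.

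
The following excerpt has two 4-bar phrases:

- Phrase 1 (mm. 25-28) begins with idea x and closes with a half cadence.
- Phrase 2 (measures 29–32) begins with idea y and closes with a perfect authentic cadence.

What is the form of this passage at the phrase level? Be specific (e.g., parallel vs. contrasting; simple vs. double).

contrasting period

Phrase 1 ends with a half cadence (weaker) and phrase 2 with a perfect authentic cadence (stronger): antecedent + consequent = a period.
The two phrases open with different material (x / y), so the period is contrasting.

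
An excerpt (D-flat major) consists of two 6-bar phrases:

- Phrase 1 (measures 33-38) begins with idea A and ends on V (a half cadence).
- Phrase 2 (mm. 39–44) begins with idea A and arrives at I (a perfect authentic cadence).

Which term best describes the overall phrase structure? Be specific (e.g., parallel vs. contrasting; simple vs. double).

Phrase 1 ends with a half cadence (weaker) and phrase 2 with a perfect authentic cadence (stronger): antecedent + consequent = a period.
The two phrases open with the same material (A / A), so the period is parallel.

parallel period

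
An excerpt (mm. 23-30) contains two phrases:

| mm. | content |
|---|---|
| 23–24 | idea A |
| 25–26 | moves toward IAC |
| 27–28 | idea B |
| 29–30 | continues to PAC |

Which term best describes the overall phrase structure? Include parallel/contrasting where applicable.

contrasting period

Phrase 1 ends with an imperfect authentic cadence (weaker) and phrase 2 with a perfect authentic cadence (stronger): antecedent + consequent = a period.
The two phrases open with different material (A / B), so the period is contrasting.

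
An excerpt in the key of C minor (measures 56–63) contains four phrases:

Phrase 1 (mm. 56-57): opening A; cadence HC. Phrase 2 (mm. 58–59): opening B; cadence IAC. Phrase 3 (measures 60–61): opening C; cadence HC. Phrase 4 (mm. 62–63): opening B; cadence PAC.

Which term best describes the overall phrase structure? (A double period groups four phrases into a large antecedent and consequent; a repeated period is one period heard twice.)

contrasting double period

Four phrases in two halves: the first half (measures 56-59) ends with an imperfect authentic cadence, the second (mm. 60-63) with a perfect authentic cadence — a large antecedent–consequent pair, i.e. a double period.
Phrase 3 begins with different material from phrase 1, making it contrasting.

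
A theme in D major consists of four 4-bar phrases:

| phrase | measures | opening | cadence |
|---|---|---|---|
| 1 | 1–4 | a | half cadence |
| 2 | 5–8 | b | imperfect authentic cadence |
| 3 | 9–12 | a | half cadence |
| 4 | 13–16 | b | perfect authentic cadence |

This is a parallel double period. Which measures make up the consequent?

In a double period the first pair of phrases (ending imperfect authentic cadence) is the large antecedent and the second pair (ending perfect authentic cadence) is the large consequent; the consequent is measures 9–16.

measures 9–16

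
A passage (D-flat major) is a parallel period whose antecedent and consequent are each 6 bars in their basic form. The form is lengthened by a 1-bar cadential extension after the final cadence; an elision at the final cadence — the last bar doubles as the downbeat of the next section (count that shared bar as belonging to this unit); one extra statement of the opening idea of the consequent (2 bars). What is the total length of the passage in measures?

15 measures

Basic parallel period: 6 + 6 = 12 bars.
12 (basic form) + 1 (cadential extension) + 2 (extra statement) = 15.
The elision shares a bar with the next section but does not change this unit's count.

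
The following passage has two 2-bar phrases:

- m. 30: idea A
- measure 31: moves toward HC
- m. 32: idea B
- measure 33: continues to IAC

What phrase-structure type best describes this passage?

contrasting period

Phrase 1 ends with a half cadence (weaker) and phrase 2 with an imperfect authentic cadence (stronger): antecedent + consequent = a period.
The two phrases open with different material (A / B), so the period is contrasting.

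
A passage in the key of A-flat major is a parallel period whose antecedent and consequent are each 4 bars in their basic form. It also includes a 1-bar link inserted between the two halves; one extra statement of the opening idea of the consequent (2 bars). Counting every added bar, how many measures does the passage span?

11 measures

Basic parallel period: 4 + 4 = 8 bars.
8 (basic form) + 1 (link) + 2 (extra statement) = 11.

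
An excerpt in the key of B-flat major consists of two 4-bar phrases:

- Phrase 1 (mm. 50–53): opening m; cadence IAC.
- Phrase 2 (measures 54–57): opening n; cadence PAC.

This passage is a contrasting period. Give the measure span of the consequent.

measures 54–57

The antecedent is the phrase ending with the weaker cadence (imperfect authentic cadence, phrase 1) and the consequent the one ending more conclusively (perfect authentic cadence, phrase 2); the consequent is bars 54-57.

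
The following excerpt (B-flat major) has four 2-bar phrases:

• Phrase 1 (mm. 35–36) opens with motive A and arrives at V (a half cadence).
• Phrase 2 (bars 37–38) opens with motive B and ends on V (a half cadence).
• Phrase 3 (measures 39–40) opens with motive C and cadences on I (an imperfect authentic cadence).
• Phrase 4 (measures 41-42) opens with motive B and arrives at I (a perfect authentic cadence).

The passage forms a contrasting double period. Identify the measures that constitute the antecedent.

In a double period the four phrases pair into a large antecedent (phrases 1–2, ending half cadence) and a large consequent (phrases 3–4, ending perfect authentic cadence). The antecedent spans mm. 35-38.

measures 35–38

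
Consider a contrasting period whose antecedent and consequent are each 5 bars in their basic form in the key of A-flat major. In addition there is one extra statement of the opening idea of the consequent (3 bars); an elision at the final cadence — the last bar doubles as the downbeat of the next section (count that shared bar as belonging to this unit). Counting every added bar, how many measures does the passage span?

Basic contrasting period: 5 + 5 = 10 bars.
10 (basic form) + 3 (extra statement) = 13.
The elision shares a bar with the next section but does not change this unit's count.

13 measures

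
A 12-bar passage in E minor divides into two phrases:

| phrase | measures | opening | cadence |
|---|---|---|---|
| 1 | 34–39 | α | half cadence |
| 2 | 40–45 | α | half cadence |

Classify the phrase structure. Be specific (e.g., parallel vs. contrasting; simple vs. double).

repeated phrase

Both phrases have the same opening (α) and the same cadence (half cadence): the second is a restatement, not a consequent, so this is a repeated phrase rather than a period.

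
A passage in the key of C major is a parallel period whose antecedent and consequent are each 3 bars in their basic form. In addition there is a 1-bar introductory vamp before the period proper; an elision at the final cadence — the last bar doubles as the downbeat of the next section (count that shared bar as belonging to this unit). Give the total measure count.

Basic parallel period: 3 + 3 = 6 bars.
6 (basic form) + 1 (introduction) = 7.
The elision shares a bar with the next section but does not change this unit's count.

7 measures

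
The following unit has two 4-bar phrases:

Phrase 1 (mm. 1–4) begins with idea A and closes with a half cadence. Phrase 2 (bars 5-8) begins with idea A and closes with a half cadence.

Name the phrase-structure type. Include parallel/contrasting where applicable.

repeated phrase

Both phrases have the same opening (A) and the same cadence (half cadence): the second is a restatement, not a consequent, so this is a repeated phrase rather than a period.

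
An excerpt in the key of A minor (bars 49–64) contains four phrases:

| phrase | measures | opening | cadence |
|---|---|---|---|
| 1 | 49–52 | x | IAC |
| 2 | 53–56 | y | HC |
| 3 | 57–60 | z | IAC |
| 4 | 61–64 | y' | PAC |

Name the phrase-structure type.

Four phrases in two halves: the first half (measures 49-56) ends with a half cadence, the second (measures 57-64) with a perfect authentic cadence — a large antecedent–consequent pair, i.e. a double period.
Phrase 3 begins with different material from phrase 1, making it contrasting.

contrasting double period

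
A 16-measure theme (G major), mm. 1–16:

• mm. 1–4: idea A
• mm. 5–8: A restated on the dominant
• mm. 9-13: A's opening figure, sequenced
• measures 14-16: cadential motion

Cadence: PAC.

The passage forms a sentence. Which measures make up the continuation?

measures 9–16

After the presentation (mm. 1–8), the continuation covers the fragmentation through the cadence: measures 9–16.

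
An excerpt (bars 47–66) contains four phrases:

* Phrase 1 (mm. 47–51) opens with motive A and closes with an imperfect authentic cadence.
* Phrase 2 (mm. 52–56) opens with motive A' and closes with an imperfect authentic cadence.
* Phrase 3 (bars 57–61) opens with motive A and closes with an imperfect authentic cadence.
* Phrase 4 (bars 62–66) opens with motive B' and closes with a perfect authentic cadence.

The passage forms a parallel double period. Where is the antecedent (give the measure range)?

measures 47–56

In a double period the four phrases pair into a large antecedent (phrases 1–2, ending imperfect authentic cadence) and a large consequent (phrases 3–4, ending perfect authentic cadence). The antecedent spans mm. 47–56.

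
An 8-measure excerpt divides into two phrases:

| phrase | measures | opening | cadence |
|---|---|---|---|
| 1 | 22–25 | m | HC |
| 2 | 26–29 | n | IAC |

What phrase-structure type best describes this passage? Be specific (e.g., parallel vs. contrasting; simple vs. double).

Phrase 1 ends with a half cadence (weaker) and phrase 2 with an imperfect authentic cadence (stronger): antecedent + consequent = a period.
The two phrases open with different material (m / n), so the period is contrasting.

contrasting period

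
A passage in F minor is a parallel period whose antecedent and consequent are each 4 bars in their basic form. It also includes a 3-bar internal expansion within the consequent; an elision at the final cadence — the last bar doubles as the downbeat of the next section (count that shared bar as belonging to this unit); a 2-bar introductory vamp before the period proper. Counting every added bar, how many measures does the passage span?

Basic parallel period: 4 + 4 = 8 bars.
8 (basic form) + 3 (internal expansion) + 2 (introduction) = 13.
The elision shares a bar with the next section but does not change this unit's count.

13 measures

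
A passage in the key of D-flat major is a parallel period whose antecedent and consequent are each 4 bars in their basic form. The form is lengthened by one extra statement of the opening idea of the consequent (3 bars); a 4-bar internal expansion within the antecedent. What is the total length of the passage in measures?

Basic parallel period: 4 + 4 = 8 bars.
8 (basic form) + 3 (extra statement) + 4 (internal expansion) = 15.

15 measures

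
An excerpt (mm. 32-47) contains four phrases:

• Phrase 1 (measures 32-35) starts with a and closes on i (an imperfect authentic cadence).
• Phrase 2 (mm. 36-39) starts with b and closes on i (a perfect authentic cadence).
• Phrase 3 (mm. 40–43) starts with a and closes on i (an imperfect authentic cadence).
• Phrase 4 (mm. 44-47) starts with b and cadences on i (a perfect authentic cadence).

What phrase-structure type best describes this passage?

repeated period

The cadence pattern IAC–PAC–IAC–PAC is weak–strong twice, and phrases 3–4 restate phrases 1–2: a period heard twice, not a double period (which would end weakly at phrase 2).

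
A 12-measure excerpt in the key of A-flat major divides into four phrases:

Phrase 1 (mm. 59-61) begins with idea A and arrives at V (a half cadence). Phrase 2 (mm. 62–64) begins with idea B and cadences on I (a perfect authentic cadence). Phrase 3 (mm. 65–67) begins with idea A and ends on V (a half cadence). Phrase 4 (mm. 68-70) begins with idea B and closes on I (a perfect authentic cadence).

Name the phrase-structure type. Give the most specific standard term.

repeated period

The cadence pattern HC–PAC–HC–PAC is weak–strong twice, and phrases 3–4 restate phrases 1–2: a period heard twice, not a double period (which would end weakly at phrase 2).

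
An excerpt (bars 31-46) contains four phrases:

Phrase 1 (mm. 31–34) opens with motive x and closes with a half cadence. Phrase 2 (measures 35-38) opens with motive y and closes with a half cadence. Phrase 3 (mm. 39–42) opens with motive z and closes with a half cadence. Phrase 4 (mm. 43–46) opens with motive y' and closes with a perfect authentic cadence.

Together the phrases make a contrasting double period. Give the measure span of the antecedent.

In a double period the first pair of phrases (ending half cadence) is the large antecedent and the second pair (ending perfect authentic cadence) is the large consequent; the antecedent is measures 31–38.

measures 31–38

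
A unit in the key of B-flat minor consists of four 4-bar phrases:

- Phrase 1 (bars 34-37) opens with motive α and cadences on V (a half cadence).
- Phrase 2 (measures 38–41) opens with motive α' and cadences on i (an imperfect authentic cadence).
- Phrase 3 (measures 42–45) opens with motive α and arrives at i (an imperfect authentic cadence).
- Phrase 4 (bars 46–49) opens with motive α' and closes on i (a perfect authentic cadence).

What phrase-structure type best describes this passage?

parallel double period

Four phrases in two halves: the first half (mm. 34–41) ends with an imperfect authentic cadence, the second (mm. 42-49) with a perfect authentic cadence — a large antecedent–consequent pair, i.e. a double period.
Phrase 3 begins with the same material as phrase 1, making it parallel.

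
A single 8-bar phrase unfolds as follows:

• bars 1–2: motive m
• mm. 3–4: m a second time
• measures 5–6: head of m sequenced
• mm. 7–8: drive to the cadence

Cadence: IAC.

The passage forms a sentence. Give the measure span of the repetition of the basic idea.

measures 3–4

The presentation of a sentence is the basic idea (measures 1–2) plus its repetition (bars 3-4); the repetition of the basic idea is therefore bars 3–4.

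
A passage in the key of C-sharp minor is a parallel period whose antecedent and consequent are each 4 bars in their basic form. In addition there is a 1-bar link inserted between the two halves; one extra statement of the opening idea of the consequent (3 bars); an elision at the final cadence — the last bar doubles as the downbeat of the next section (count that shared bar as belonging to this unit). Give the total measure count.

Basic parallel period: 4 + 4 = 8 bars.
8 (basic form) + 1 (link) + 3 (extra statement) = 12.
The elision shares a bar with the next section but does not change this unit's count.

12 measures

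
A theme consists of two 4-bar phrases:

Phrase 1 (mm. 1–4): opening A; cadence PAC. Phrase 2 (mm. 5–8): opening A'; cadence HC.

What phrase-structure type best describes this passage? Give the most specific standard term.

The second phrase closes with a half cadence, which is not stronger than the first phrase's perfect authentic cadence; without a weak→strong cadential pair there is no antecedent–consequent relationship, so this is a phrase group rather than a period.

phrase group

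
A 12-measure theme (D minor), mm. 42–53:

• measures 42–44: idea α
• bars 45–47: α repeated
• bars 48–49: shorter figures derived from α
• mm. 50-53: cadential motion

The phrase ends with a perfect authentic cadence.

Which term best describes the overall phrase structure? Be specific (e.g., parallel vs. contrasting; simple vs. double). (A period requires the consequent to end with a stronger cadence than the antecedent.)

sentence

Basic idea (mm. 42–44) + its repetition (measures 45–47) form the presentation; fragmentation and cadence (bars 48-53) form the continuation — the 12-bar whole is a sentence.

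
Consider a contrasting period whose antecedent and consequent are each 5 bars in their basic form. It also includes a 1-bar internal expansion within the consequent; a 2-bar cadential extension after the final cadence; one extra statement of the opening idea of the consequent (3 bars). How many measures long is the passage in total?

16 measures

Basic contrasting period: 5 + 5 = 10 bars.
10 (basic form) + 1 (internal expansion) + 2 (cadential extension) + 3 (extra statement) = 16.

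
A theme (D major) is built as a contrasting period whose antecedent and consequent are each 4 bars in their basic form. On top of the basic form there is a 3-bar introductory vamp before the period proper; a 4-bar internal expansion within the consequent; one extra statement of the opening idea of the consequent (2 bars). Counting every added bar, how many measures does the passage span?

17 measures

Basic contrasting period: 4 + 4 = 8 bars.
8 (basic form) + 3 (introduction) + 4 (internal expansion) + 2 (extra statement) = 17.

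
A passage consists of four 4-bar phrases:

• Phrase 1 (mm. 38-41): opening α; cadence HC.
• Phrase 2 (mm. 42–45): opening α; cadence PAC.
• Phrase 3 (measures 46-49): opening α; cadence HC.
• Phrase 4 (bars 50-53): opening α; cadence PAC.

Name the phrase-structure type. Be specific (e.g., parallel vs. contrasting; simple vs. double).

repeated period

The cadence pattern HC–PAC–HC–PAC is weak–strong twice, and phrases 3–4 restate phrases 1–2: a period heard twice, not a double period (which would end weakly at phrase 2).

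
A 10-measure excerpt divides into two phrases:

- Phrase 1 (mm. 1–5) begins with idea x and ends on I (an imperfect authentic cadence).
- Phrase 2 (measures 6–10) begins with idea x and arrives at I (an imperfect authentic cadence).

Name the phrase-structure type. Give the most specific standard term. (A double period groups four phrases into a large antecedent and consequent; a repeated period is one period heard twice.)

Both phrases have the same opening (x) and the same cadence (imperfect authentic cadence): the second is a restatement, not a consequent, so this is a repeated phrase rather than a period.

repeated phrase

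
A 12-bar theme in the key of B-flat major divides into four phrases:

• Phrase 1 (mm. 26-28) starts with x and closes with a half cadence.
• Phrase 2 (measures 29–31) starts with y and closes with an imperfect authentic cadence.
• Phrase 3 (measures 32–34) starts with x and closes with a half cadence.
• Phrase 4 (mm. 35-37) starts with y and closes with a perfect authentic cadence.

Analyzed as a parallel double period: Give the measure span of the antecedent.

In a double period the four phrases pair into a large antecedent (phrases 1–2, ending imperfect authentic cadence) and a large consequent (phrases 3–4, ending perfect authentic cadence). The antecedent spans mm. 26–31.

measures 26–31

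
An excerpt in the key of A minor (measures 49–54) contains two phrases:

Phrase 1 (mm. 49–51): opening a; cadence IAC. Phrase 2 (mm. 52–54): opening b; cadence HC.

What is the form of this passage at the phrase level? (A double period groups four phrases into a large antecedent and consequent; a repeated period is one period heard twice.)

The second phrase closes with a half cadence, which is not stronger than the first phrase's imperfect authentic cadence; without a weak→strong cadential pair there is no antecedent–consequent relationship, so this is a phrase group rather than a period.

phrase group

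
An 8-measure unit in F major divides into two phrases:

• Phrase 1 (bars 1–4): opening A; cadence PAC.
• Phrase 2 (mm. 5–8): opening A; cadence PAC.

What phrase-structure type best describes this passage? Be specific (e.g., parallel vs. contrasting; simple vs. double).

repeated phrase

Both phrases have the same opening (A) and the same cadence (perfect authentic cadence): the second is a restatement, not a consequent, so this is a repeated phrase rather than a period.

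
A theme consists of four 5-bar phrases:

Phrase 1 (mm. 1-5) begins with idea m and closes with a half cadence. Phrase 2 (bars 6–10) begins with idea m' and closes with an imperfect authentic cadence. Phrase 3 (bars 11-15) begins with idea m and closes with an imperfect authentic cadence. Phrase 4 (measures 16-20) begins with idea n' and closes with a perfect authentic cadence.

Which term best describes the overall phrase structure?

Four phrases in two halves: the first half (mm. 1-10) ends with an imperfect authentic cadence, the second (mm. 11–20) with a perfect authentic cadence — a large antecedent–consequent pair, i.e. a double period.
Phrase 3 begins with the same material as phrase 1, making it parallel.

parallel double period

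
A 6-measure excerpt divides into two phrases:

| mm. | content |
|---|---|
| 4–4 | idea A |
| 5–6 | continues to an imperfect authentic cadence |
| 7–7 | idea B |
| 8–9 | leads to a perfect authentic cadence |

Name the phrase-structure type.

contrasting period

Phrase 1 ends with an imperfect authentic cadence (weaker) and phrase 2 with a perfect authentic cadence (stronger): antecedent + consequent = a period.
The two phrases open with different material (A / B), so the period is contrasting.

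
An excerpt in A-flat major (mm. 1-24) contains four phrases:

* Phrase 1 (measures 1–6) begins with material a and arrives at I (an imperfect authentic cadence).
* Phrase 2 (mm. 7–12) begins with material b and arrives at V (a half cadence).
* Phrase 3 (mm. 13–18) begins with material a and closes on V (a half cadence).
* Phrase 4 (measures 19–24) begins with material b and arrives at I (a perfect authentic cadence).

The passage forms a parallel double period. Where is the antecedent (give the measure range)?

In a double period the four phrases pair into a large antecedent (phrases 1–2, ending half cadence) and a large consequent (phrases 3–4, ending perfect authentic cadence). The antecedent spans bars 1–12.

measures 1–12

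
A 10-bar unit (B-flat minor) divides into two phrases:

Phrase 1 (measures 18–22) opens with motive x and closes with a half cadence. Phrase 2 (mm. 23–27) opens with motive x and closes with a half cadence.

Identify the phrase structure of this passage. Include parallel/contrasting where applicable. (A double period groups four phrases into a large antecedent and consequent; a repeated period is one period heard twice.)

Both phrases have the same opening (x) and the same cadence (half cadence): the second is a restatement, not a consequent, so this is a repeated phrase rather than a period.

repeated phrase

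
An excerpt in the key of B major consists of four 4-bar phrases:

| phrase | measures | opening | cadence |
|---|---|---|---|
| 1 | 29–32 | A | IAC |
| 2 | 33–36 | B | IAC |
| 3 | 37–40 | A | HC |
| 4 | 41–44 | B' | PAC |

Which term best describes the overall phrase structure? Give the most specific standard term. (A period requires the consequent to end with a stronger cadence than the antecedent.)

Four phrases in two halves: the first half (mm. 29-36) ends with an imperfect authentic cadence, the second (bars 37-44) with a perfect authentic cadence — a large antecedent–consequent pair, i.e. a double period.
Phrase 3 begins with the same material as phrase 1, making it parallel.

parallel double period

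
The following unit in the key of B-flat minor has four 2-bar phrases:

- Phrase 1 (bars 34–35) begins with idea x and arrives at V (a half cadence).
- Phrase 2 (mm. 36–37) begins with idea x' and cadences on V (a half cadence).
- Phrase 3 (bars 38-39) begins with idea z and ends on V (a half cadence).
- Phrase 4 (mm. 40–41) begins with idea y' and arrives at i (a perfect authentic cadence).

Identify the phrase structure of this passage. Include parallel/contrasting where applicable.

Four phrases in two halves: the first half (measures 34-37) ends with a half cadence, the second (mm. 38-41) with a perfect authentic cadence — a large antecedent–consequent pair, i.e. a double period.
Phrase 3 begins with different material from phrase 1, making it contrasting.

contrasting double period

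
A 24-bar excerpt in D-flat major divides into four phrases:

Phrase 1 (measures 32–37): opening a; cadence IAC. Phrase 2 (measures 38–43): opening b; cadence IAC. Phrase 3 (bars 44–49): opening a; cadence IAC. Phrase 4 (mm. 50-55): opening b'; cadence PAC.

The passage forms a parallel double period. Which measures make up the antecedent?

measures 32–43

In a double period the first pair of phrases (ending imperfect authentic cadence) is the large antecedent and the second pair (ending perfect authentic cadence) is the large consequent; the antecedent is measures 32–43.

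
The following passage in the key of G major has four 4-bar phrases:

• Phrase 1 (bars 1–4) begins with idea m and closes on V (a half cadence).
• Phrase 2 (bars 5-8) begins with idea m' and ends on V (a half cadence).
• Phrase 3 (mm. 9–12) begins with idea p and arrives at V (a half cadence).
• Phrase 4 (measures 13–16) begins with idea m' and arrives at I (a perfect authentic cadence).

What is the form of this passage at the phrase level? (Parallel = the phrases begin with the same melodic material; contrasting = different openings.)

contrasting double period

Four phrases in two halves: the first half (measures 1-8) ends with a half cadence, the second (mm. 9–16) with a perfect authentic cadence — a large antecedent–consequent pair, i.e. a double period.
Phrase 3 begins with different material from phrase 1, making it contrasting.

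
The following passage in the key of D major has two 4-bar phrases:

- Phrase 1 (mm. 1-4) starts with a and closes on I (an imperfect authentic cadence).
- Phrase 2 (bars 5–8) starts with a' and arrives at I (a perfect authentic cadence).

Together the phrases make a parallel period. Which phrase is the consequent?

phrase 2

The phrase ending with the weaker cadence (imperfect authentic cadence) is the antecedent; the one ending more conclusively (perfect authentic cadence) is the consequent. The consequent is phrase 2.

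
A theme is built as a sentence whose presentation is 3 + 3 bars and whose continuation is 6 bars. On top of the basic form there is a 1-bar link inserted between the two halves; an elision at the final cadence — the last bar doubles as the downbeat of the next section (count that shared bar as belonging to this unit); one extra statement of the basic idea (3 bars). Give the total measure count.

Basic sentence: 3 + 3 + 6 = 12 bars.
12 (basic form) + 1 (link) + 3 (extra statement) = 16.
The elision shares a bar with the next section but does not change this unit's count.

16 measures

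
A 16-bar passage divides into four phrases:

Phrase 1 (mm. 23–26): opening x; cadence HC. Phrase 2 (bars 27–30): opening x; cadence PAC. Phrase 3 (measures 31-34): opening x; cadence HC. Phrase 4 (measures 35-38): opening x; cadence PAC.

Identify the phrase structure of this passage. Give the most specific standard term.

repeated period

The cadence pattern HC–PAC–HC–PAC is weak–strong twice, and phrases 3–4 restate phrases 1–2: a period heard twice, not a double period (which would end weakly at phrase 2).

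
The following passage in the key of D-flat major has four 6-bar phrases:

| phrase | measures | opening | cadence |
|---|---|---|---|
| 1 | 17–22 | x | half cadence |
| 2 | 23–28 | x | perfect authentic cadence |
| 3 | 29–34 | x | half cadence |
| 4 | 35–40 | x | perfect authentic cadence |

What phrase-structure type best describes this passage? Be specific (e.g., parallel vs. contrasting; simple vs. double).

repeated period

The cadence pattern HC–PAC–HC–PAC is weak–strong twice, and phrases 3–4 restate phrases 1–2: a period heard twice, not a double period (which would end weakly at phrase 2).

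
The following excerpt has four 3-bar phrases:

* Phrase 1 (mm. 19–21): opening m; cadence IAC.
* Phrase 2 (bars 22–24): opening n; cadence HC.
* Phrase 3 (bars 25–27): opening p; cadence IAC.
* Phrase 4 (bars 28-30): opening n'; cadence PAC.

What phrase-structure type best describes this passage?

contrasting double period

Four phrases in two halves: the first half (mm. 19–24) ends with a half cadence, the second (mm. 25–30) with a perfect authentic cadence — a large antecedent–consequent pair, i.e. a double period.
Phrase 3 begins with different material from phrase 1, making it contrasting.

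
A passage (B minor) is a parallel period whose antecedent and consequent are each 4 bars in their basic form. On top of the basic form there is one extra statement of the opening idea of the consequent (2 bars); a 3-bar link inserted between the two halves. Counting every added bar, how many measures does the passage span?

13 measures

Basic parallel period: 4 + 4 = 8 bars.
8 (basic form) + 2 (extra statement) + 3 (link) = 13.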